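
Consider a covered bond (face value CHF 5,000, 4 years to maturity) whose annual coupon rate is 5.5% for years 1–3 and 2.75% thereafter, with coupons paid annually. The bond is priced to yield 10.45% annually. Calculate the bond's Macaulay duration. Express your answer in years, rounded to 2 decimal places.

Periodic yield y = 0.1045. Discount each cash flow and weight by its year:
  t   CF        PV=CF/(1+0.1045)^t    t·PV
  1       275.00       248.9814       248.9814
  2       275.00       225.4246       450.8491
  3       275.00       204.0965       612.2895
  4     5,137.50     3,452.1444    13,808.5776
  Σ                  4,130.6469    15,120.6977
Price P = Σ PV = 4,130.6469.
Macaulay duration = Σ(t·PV) / P = 15,120.6977 / 4,130.6469 = 3.66061 years.

3.66 years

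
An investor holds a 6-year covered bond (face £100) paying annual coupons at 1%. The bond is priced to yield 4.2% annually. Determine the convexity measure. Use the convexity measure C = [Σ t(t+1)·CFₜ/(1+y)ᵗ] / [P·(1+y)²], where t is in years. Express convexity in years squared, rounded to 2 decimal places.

37.28

With y = 0.042:
  t   CF        PV=CF/(1+0.042)^t    t·PV        t(t+1)·PV
  1         1.00         0.9597         0.9597           1.9194
  2         1.00         0.9210         1.8420           5.5261
  3         1.00         0.8839         2.6517          10.6066
  4         1.00         0.8483         3.3930          16.9652
  5         1.00         0.8141         4.0703          24.4221
  6       101.00        78.9069       473.4415       3,314.0904
  Σ                     83.3338       486.3582       3,373.5298
P = 83.3338.
Convexity = Σ t(t+1)·PV / [P·(1+y)²] = 3,373.5298 / (83.3338 × 1.085764) = 37.28445.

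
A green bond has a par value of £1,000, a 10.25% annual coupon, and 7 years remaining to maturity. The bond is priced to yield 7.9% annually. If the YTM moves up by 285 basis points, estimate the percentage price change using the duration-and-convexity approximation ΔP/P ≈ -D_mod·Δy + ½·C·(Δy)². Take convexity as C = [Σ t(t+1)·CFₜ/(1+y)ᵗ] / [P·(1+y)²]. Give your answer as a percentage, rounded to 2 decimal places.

With y = 0.079:
  t   CF        PV=CF/(1+0.079)^t    t·PV        t(t+1)·PV
  1       102.50        94.9954        94.9954         189.9907
  2       102.50        88.0402       176.0804         528.2411
  3       102.50        81.5942       244.7827         979.1309
  4       102.50        75.6202       302.4810       1,512.4049
  5       102.50        70.0836       350.4182       2,102.5092
  6       102.50        64.9524       389.7144       2,728.0008
  7     1,102.50       647.4832     4,532.3822      36,259.0576
  Σ                  1,122.7693     6,090.8543      44,299.3353
P = 1,122.7693; D_Mac = 5.42485 yrs; D_mod = 5.02766 yrs; C = 33.88939.
Duration effect: -5.02766 × (+0.0285) = -0.143288
Convexity effect: 0.5 × 33.88939 × (0.0285)² = +0.0137633
ΔP/P ≈ -0.143288 + 0.0137633 = -0.129525 = -12.9525%.

-12.95%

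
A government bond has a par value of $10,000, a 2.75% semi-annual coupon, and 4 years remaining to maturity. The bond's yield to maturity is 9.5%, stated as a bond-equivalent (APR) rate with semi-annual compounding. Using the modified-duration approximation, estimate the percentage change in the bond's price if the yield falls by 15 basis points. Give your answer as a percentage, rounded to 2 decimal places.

+0.54%

Periodic yield y = 0.0475. Modified duration first:
  t   CF        PV=CF/(1+0.0475)^t    t·PV
  1       137.50       131.2649       131.2649
  2       137.50       125.3126       250.6251
  3       137.50       119.6301       358.8904
  4       137.50       114.2054       456.8215
  5       137.50       109.0266       545.1331
  6       137.50       104.0827       624.4961
  7       137.50        99.3629       695.5406
  8    10,137.50     6,993.5650    55,948.5198
  Σ                  7,796.4502    59,011.2917
P = 7,796.4502; D_Mac = 7.56899 half-year periods = 3.78450 yrs; D_mod = 3.78450/(1+0.0475) = 3.61289 yrs.
ΔP/P ≈ -D_mod · Δy = -3.61289 × (-0.0015) = +0.005419 = +0.5419%.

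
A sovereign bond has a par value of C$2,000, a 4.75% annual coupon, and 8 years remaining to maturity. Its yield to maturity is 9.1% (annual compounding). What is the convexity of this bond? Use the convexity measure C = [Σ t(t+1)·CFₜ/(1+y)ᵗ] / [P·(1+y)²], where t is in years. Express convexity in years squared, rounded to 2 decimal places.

47.04

With y = 0.091:
  t   CF        PV=CF/(1+0.091)^t    t·PV        t(t+1)·PV
  1        95.00        87.0761        87.0761         174.1522
  2        95.00        79.8131       159.6262         478.8785
  3        95.00        73.1559       219.4677         877.8708
  4        95.00        67.0540       268.2159       1,341.0797
  5        95.00        61.4610       307.3052       1,843.8310
  6        95.00        56.3346       338.0075       2,366.0526
  7        95.00        51.6357       361.4501       2,891.6011
  8     2,095.00     1,043.7248     8,349.7988      75,148.1890
  Σ                  1,520.2552    10,090.9475      85,121.6548
P = 1,520.2552.
Convexity = Σ t(t+1)·PV / [P·(1+y)²] = 85,121.6548 / (1,520.2552 × 1.190281) = 47.04073.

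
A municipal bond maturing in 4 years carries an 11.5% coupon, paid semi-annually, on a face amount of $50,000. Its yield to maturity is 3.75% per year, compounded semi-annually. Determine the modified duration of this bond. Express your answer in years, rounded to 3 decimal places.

Periodic yield y = 0.01875. First find Macaulay duration:
  t   CF        PV=CF/(1+0.01875)^t    t·PV
  1     2,875.00     2,822.0859     2,822.0859
  2     2,875.00     2,770.1457     5,540.2913
  3     2,875.00     2,719.1614     8,157.4841
  4     2,875.00     2,669.1155    10,676.4619
  5     2,875.00     2,619.9906    13,099.9532
  6     2,875.00     2,571.7700    15,430.6197
  7     2,875.00     2,524.4368    17,671.0574
  8    52,875.00    45,573.1876   364,585.5010
  Σ                 64,269.8934   437,983.4545
P = 64,269.8934; Macaulay duration = 437,983.4545 / 64,269.8934 = 6.81475 half-year periods = 3.40738 years.
Modified duration = D_Mac / (1 + y) = 3.40738 / 1.01875 = 3.34466 years.

3.345 years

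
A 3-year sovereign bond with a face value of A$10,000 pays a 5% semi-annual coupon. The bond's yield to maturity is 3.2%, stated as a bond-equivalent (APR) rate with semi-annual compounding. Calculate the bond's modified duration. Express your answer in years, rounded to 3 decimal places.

2.784 years

Periodic yield y = 0.016. First find Macaulay duration:
  t   CF        PV=CF/(1+0.016)^t    t·PV
  1       250.00       246.0630       246.0630
  2       250.00       242.1880       484.3760
  3       250.00       238.3740       715.1220
  4       250.00       234.6201       938.4803
  5       250.00       230.9253     1,154.6264
  6    10,250.00     9,318.8349    55,913.0094
  Σ                 10,511.0052    59,451.6771
P = 10,511.0052; Macaulay duration = 59,451.6771 / 10,511.0052 = 5.65614 half-year periods = 2.82807 years.
Modified duration = D_Mac / (1 + y) = 2.82807 / 1.016 = 2.78353 years.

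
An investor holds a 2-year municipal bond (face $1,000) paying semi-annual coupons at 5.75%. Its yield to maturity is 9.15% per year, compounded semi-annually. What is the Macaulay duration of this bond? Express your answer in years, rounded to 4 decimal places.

Periodic yield y = 0.04575. Discount each cash flow and weight by its period:
  t   CF        PV=CF/(1+0.04575)^t    t·PV
  1        28.75        27.4922        27.4922
  2        28.75        26.2895        52.5790
  3        28.75        25.1394        75.4181
  4     1,028.75       860.1979     3,440.7914
  Σ                    939.1189     3,596.2807
Price P = Σ PV = 939.1189.
Macaulay duration = Σ(t·PV) / P = 3,596.2807 / 939.1189 = 3.82942 half-year periods.
In years: 3.82942 / 2 = 1.91471 years.

1.9147 years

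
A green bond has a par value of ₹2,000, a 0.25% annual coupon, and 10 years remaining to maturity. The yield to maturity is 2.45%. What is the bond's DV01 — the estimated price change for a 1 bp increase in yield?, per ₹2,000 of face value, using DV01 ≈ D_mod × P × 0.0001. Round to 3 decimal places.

Periodic yield y = 0.0245.
  t   CF        PV=CF/(1+0.0245)^t    t·PV
  1         5.00         4.8804         4.8804
  2         5.00         4.7637         9.5274
  3         5.00         4.6498        13.9494
  4         5.00         4.5386        18.1544
  5         5.00         4.4301        22.1503
  6         5.00         4.3241        25.9447
  7         5.00         4.2207        29.5450
  8         5.00         4.1198        32.9583
  9         5.00         4.0213        36.1914
  10    2,005.00     1,573.9638    15,739.6384
  Σ                  1,613.9123    15,932.9397
P = 1,613.9123; D_Mac = 9.87225 yrs; D_mod = 9.63616 yrs.
DV01 ≈ 9.63616 × 1,613.9123 × 0.0001 = 1.555192.

₹1.555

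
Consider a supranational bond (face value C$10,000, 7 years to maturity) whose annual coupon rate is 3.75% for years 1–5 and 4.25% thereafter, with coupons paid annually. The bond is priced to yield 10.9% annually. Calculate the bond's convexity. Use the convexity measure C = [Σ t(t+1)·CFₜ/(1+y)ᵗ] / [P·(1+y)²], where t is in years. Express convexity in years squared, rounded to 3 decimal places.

With y = 0.109:
  t   CF        PV=CF/(1+0.109)^t    t·PV        t(t+1)·PV
  1       375.00       338.1425       338.1425         676.2849
  2       375.00       304.9075       609.8151       1,829.4453
  3       375.00       274.9392       824.8175       3,299.2701
  4       375.00       247.9163       991.6652       4,958.3260
  5       375.00       223.5494     1,117.7471       6,706.4824
  6       425.00       228.4545     1,370.7268       9,595.0876
  7    10,425.00     5,053.0691    35,371.4840     282,971.8718
  Σ                  6,670.9785    40,624.3982     310,036.7682
P = 6,670.9785.
Convexity = Σ t(t+1)·PV / [P·(1+y)²] = 310,036.7682 / (6,670.9785 × 1.229881) = 37.78858.

37.789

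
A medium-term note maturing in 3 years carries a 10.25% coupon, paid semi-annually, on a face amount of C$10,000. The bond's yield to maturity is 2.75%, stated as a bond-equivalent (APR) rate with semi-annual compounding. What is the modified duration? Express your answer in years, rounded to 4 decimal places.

Periodic yield y = 0.01375. First find Macaulay duration:
  t   CF        PV=CF/(1+0.01375)^t    t·PV
  1       512.50       505.5487       505.5487
  2       512.50       498.6917       997.3834
  3       512.50       491.9277     1,475.7831
  4       512.50       485.2554     1,941.0217
  5       512.50       478.6737     2,393.3683
  6    10,512.50     9,685.4723    58,112.8341
  Σ                 12,145.5695    65,425.9393
P = 12,145.5695; Macaulay duration = 65,425.9393 / 12,145.5695 = 5.38682 half-year periods = 2.69341 years.
Modified duration = D_Mac / (1 + y) = 2.69341 / 1.01375 = 2.65688 years.

2.6569 years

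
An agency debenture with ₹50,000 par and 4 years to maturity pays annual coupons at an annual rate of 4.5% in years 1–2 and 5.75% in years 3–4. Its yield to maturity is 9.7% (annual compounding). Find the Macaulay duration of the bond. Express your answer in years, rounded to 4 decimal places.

Periodic yield y = 0.097. Discount each cash flow and weight by its year:
  t   CF        PV=CF/(1+0.097)^t    t·PV
  1     2,250.00     2,051.0483     2,051.0483
  2     2,250.00     1,869.6885     3,739.3771
  3     2,875.00     2,177.7999     6,533.3996
  4    52,875.00    36,511.0119   146,044.0478
  Σ                 42,609.5486   158,367.8727
Price P = Σ PV = 42,609.5486.
Macaulay duration = Σ(t·PV) / P = 158,367.8727 / 42,609.5486 = 3.71672 years.

3.7167 years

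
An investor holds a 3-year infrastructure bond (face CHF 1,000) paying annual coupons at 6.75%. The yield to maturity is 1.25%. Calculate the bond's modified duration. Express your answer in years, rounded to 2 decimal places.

2.79 years

Periodic yield y = 0.0125. First find Macaulay duration:
  t   CF        PV=CF/(1+0.0125)^t    t·PV
  1        67.50        66.6667        66.6667
  2        67.50        65.8436       131.6872
  3     1,067.50     1,028.4491     3,085.3472
  Σ                  1,160.9594     3,283.7011
P = 1,160.9594; Macaulay duration = 3,283.7011 / 1,160.9594 = 2.82844 years.
Modified duration = D_Mac / (1 + y) = 2.82844 / 1.0125 = 2.79352 years.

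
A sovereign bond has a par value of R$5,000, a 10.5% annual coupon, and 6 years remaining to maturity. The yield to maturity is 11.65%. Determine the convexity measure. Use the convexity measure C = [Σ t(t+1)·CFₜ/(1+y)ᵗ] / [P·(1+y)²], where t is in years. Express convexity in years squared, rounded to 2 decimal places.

With y = 0.1165:
  t   CF        PV=CF/(1+0.1165)^t    t·PV        t(t+1)·PV
  1       525.00       470.2194       470.2194         940.4389
  2       525.00       421.1549       842.3098       2,526.9293
  3       525.00       377.2099     1,131.6298       4,526.5192
  4       525.00       337.8504     1,351.4015       6,757.0073
  5       525.00       302.5977     1,512.9887       9,077.9319
  6     5,525.00     2,852.1996    17,113.1977     119,792.3841
  Σ                  4,761.2320    22,421.7469     143,621.2108
P = 4,761.2320.
Convexity = Σ t(t+1)·PV / [P·(1+y)²] = 143,621.2108 / (4,761.2320 × 1.246572) = 24.19813.

24.20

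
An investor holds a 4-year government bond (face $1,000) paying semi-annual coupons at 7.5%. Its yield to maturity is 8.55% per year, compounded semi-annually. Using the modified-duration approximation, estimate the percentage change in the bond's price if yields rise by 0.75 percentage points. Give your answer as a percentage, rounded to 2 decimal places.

-2.53%

Periodic yield y = 0.04275. Modified duration first:
  t   CF        PV=CF/(1+0.04275)^t    t·PV
  1        37.50        35.9626        35.9626
  2        37.50        34.4882        68.9765
  3        37.50        33.0743        99.2229
  4        37.50        31.7183       126.8734
  5        37.50        30.4180       152.0899
  6        37.50        29.1709       175.0255
  7        37.50        27.9750       195.8249
  8     1,037.50       742.2437     5,937.9496
  Σ                    965.0510     6,791.9252
P = 965.0510; D_Mac = 7.03789 half-year periods = 3.51895 yrs; D_mod = 3.51895/(1+0.04275) = 3.37468 yrs.
ΔP/P ≈ -D_mod · Δy = -3.37468 × (+0.0075) = -0.025310 = -2.5310%.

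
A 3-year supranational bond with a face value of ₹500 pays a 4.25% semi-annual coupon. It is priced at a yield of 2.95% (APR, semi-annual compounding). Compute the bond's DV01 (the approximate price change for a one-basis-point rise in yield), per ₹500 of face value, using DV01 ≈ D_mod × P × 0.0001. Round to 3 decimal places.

₹0.146

Periodic yield y = 0.01475.
  t   CF        PV=CF/(1+0.01475)^t    t·PV
  1       10.625        10.4706        10.4706
  2       10.625        10.3184        20.6367
  3       10.625        10.1684        30.5051
  4       10.625        10.0206        40.0823
  5       10.625         9.8749        49.3746
  6      510.625       467.6788     2,806.0730
  Σ                    518.5316     2,957.1423
P = 518.5316; D_Mac = 5.70292 half-year periods = 2.85146 yrs; D_mod = 2.81001 yrs.
DV01 ≈ 2.81001 × 518.5316 × 0.0001 = 0.145708.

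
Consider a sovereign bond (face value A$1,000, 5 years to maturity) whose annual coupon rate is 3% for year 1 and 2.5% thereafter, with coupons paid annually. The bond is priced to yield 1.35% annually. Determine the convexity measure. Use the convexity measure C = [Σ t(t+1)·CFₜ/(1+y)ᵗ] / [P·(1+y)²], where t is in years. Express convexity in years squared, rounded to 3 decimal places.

27.294

With y = 0.0135:
  t   CF        PV=CF/(1+0.0135)^t    t·PV        t(t+1)·PV
  1        30.00        29.6004        29.6004          59.2008
  2        25.00        24.3384        48.6769         146.0306
  3        25.00        24.0142        72.0427         288.1708
  4        25.00        23.6944        94.7774         473.8872
  5     1,025.00       958.5287     4,792.6433      28,755.8596
  Σ                  1,060.1761     5,037.7407      29,723.1490
P = 1,060.1761.
Convexity = Σ t(t+1)·PV / [P·(1+y)²] = 29,723.1490 / (1,060.1761 × 1.027182) = 27.29413.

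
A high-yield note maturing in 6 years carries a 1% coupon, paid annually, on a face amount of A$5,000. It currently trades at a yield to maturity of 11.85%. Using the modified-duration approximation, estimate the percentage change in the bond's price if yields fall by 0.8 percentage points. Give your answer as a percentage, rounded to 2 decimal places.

+4.14%

Periodic yield y = 0.1185. Modified duration first:
  t   CF        PV=CF/(1+0.1185)^t    t·PV
  1        50.00        44.7027        44.7027
  2        50.00        39.9667        79.9334
  3        50.00        35.7324       107.1972
  4        50.00        31.9467       127.7868
  5        50.00        28.5621       142.8105
  6     5,050.00     2,579.1432    15,474.8589
  Σ                  2,760.0537    15,977.2894
P = 2,760.0537; D_Mac = 5.78876 yrs; D_mod = 5.78876/(1+0.1185) = 5.17547 yrs.
ΔP/P ≈ -D_mod · Δy = -5.17547 × (-0.008) = +0.041404 = +4.1404%.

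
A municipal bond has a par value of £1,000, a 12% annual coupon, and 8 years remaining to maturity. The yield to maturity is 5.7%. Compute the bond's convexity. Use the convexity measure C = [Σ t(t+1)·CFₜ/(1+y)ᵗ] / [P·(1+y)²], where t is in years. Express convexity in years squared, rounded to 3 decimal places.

42.749

With y = 0.057:
  t   CF        PV=CF/(1+0.057)^t    t·PV        t(t+1)·PV
  1       120.00       113.5289       113.5289         227.0577
  2       120.00       107.4067       214.8133         644.4400
  3       120.00       101.6146       304.8439       1,219.3757
  4       120.00        96.1349       384.5398       1,922.6990
  5       120.00        90.9508       454.7538       2,728.5227
  6       120.00        86.0461       516.2768       3,613.9373
  7       120.00        81.4060       569.8419       4,558.7352
  8     1,120.00       718.8166     5,750.5331      51,754.7983
  Σ                  1,395.9046     8,309.1315      66,669.5658
P = 1,395.9046.
Convexity = Σ t(t+1)·PV / [P·(1+y)²] = 66,669.5658 / (1,395.9046 × 1.117249) = 42.74860.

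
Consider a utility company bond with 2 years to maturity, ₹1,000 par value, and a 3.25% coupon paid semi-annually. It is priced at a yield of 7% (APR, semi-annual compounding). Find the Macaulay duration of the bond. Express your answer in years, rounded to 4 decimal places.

Periodic yield y = 0.035. Discount each cash flow and weight by its period:
  t   CF        PV=CF/(1+0.035)^t    t·PV
  1        16.25        15.7005        15.7005
  2        16.25        15.1695        30.3391
  3        16.25        14.6566        43.9697
  4     1,016.25       885.6032     3,542.4127
  Σ                    931.1298     3,632.4219
Price P = Σ PV = 931.1298.
Macaulay duration = Σ(t·PV) / P = 3,632.4219 / 931.1298 = 3.90109 half-year periods.
In years: 3.90109 / 2 = 1.95055 years.

1.9505 years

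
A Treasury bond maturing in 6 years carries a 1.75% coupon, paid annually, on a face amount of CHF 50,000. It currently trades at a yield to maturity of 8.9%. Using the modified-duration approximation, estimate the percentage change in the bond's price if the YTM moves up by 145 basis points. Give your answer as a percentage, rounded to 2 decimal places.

-7.56%

Periodic yield y = 0.089. Modified duration first:
  t   CF        PV=CF/(1+0.089)^t    t·PV
  1       875.00       803.4894       803.4894
  2       875.00       737.8232     1,475.6464
  3       875.00       677.5236     2,032.5707
  4       875.00       622.1520     2,488.6082
  5       875.00       571.3058     2,856.5291
  6    50,875.00    30,502.6200   183,015.7197
  Σ                 33,914.9140   192,672.5636
P = 33,914.9140; D_Mac = 5.68106 yrs; D_mod = 5.68106/(1+0.089) = 5.21677 yrs.
ΔP/P ≈ -D_mod · Δy = -5.21677 × (+0.0145) = -0.075643 = -7.5643%.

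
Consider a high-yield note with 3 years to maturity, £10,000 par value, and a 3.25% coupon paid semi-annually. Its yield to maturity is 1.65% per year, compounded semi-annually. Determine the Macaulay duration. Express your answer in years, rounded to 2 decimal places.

2.89 years

Periodic yield y = 0.00825. Discount each cash flow and weight by its period:
  t   CF        PV=CF/(1+0.00825)^t    t·PV
  1       162.50       161.1703       161.1703
  2       162.50       159.8516       319.7031
  3       162.50       158.5436       475.6308
  4       162.50       157.2463       628.9852
  5       162.50       155.9596       779.7982
  6    10,162.50     9,673.6679    58,042.0075
  Σ                 10,466.4394    60,407.2951
Price P = Σ PV = 10,466.4394.
Macaulay duration = Σ(t·PV) / P = 60,407.2951 / 10,466.4394 = 5.77152 half-year periods.
In years: 5.77152 / 2 = 2.88576 years.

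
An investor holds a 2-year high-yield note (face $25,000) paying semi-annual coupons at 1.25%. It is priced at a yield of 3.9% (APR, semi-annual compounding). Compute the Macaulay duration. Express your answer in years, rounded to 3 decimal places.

Periodic yield y = 0.0195. Discount each cash flow and weight by its period:
  t   CF        PV=CF/(1+0.0195)^t    t·PV
  1       156.25       153.2614       153.2614
  2       156.25       150.3300       300.6599
  3       156.25       147.4546       442.3638
  4    25,156.25    23,286.1120    93,144.4479
  Σ                 23,737.1580    94,040.7331
Price P = Σ PV = 23,737.1580.
Macaulay duration = Σ(t·PV) / P = 94,040.7331 / 23,737.1580 = 3.96175 half-year periods.
In years: 3.96175 / 2 = 1.98088 years.

1.981 years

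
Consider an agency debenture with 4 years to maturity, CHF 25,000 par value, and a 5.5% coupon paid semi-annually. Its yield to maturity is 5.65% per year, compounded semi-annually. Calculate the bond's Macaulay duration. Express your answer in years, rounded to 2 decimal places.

3.64 years

Periodic yield y = 0.02825. Discount each cash flow and weight by its period:
  t   CF        PV=CF/(1+0.02825)^t    t·PV
  1       687.50       668.6117       668.6117
  2       687.50       650.2424     1,300.4847
  3       687.50       632.3777     1,897.1331
  4       687.50       615.0038     2,460.0154
  5       687.50       598.1073     2,990.5366
  6       687.50       581.6750     3,490.0500
  7       687.50       565.6941     3,959.8589
  8    25,687.50    20,555.6916   164,445.5330
  Σ                 24,867.4037   181,212.2234
Price P = Σ PV = 24,867.4037.
Macaulay duration = Σ(t·PV) / P = 181,212.2234 / 24,867.4037 = 7.28714 half-year periods.
In years: 7.28714 / 2 = 3.64357 years.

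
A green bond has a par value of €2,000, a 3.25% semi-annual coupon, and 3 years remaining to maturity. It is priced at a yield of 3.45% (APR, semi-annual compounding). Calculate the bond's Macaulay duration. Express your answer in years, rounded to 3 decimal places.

Periodic yield y = 0.01725. Discount each cash flow and weight by its period:
  t   CF        PV=CF/(1+0.01725)^t    t·PV
  1        32.50        31.9489        31.9489
  2        32.50        31.4071        62.8142
  3        32.50        30.8745        92.6236
  4        32.50        30.3510       121.4039
  5        32.50        29.8363       149.1815
  6     2,032.50     1,834.2746    11,005.6479
  Σ                  1,988.6924    11,463.6199
Price P = Σ PV = 1,988.6924.
Macaulay duration = Σ(t·PV) / P = 11,463.6199 / 1,988.6924 = 5.76440 half-year periods.
In years: 5.76440 / 2 = 2.88220 years.

2.882 years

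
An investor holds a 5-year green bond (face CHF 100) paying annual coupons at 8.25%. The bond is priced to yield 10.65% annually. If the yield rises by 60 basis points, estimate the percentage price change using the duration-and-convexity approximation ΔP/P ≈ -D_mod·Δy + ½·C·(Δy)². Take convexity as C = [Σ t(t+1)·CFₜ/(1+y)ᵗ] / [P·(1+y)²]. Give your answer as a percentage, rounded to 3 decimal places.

-2.272%

With y = 0.1065:
  t   CF        PV=CF/(1+0.1065)^t    t·PV        t(t+1)·PV
  1         8.25         7.4559         7.4559          14.9119
  2         8.25         6.7383        13.4766          40.4299
  3         8.25         6.0898        18.2693          73.0770
  4         8.25         5.5036        22.0145         110.0724
  5       108.25        65.2636       326.3178       1,957.9070
  Σ                     91.0512       387.5341       2,196.3982
P = 91.0512; D_Mac = 4.25622 yrs; D_mod = 3.84656 yrs; C = 19.70256.
Duration effect: -3.84656 × (+0.006) = -0.023079
Convexity effect: 0.5 × 19.70256 × (0.006)² = +0.0003546
ΔP/P ≈ -0.023079 + 0.0003546 = -0.022725 = -2.2725%.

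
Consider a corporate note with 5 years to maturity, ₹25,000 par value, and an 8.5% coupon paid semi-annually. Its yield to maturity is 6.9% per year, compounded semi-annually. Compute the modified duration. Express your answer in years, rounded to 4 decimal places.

Periodic yield y = 0.0345. First find Macaulay duration:
  t   CF        PV=CF/(1+0.0345)^t    t·PV
  1     1,062.50     1,027.0662     1,027.0662
  2     1,062.50       992.8141     1,985.6283
  3     1,062.50       959.7043     2,879.1130
  4     1,062.50       927.6987     3,710.7949
  5     1,062.50       896.7605     4,483.8024
  6     1,062.50       866.8540     5,201.1241
  7     1,062.50       837.9449     5,865.6145
  8     1,062.50       809.9999     6,479.9994
  9     1,062.50       782.9869     7,046.8819
  10   26,062.50    18,565.6912   185,656.9119
  Σ                 26,667.5208   224,336.9365
P = 26,667.5208; Macaulay duration = 224,336.9365 / 26,667.5208 = 8.41237 half-year periods = 4.20618 years.
Modified duration = D_Mac / (1 + y) = 4.20618 / 1.0345 = 4.06591 years.

4.0659 years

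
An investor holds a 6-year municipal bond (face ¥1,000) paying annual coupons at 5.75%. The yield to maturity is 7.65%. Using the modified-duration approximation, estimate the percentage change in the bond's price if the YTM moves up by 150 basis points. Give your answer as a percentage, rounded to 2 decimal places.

-7.25%

Periodic yield y = 0.0765. Modified duration first:
  t   CF        PV=CF/(1+0.0765)^t    t·PV
  1        57.50        53.4138        53.4138
  2        57.50        49.6181        99.2361
  3        57.50        46.0920       138.2761
  4        57.50        42.8166       171.2662
  5        57.50        39.7739       198.8693
  6     1,057.50       679.5105     4,077.0630
  Σ                    911.2248     4,738.1245
P = 911.2248; D_Mac = 5.19973 yrs; D_mod = 5.19973/(1+0.0765) = 4.83022 yrs.
ΔP/P ≈ -D_mod · Δy = -4.83022 × (+0.015) = -0.072453 = -7.2453%.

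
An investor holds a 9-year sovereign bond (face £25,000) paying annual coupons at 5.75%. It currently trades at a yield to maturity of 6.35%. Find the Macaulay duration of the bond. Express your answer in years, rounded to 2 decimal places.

7.23 years

Periodic yield y = 0.0635. Discount each cash flow and weight by its year:
  t   CF        PV=CF/(1+0.0635)^t    t·PV
  1     1,437.50     1,351.6690     1,351.6690
  2     1,437.50     1,270.9629     2,541.9257
  3     1,437.50     1,195.0756     3,585.2267
  4     1,437.50     1,123.7194     4,494.8776
  5     1,437.50     1,056.6238     5,283.1189
  6     1,437.50       993.5344     5,961.2061
  7     1,437.50       934.2119     6,539.4833
  8     1,437.50       878.4315     7,027.4520
  9    26,437.50    15,190.8801   136,717.9211
  Σ                 23,995.1085   173,502.8805
Price P = Σ PV = 23,995.1085.
Macaulay duration = Σ(t·PV) / P = 173,502.8805 / 23,995.1085 = 7.23076 years.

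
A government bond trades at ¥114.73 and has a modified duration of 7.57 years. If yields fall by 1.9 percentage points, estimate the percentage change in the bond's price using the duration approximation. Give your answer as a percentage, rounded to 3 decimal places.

Duration approximation: ΔP/P ≈ -D_mod · Δy = -7.57 × (-0.019) = +0.143830.
As a percentage: +14.3830%.

+14.383%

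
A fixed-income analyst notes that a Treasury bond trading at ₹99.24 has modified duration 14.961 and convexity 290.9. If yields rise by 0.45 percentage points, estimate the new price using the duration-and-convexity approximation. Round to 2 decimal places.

₹92.85

Duration effect: -D_mod·Δy = -14.961 × (+0.0045) = -0.0673245
Convexity effect: ½·C·(Δy)² = 0.5 × 290.9 × (0.0045)² = +0.0029453625
ΔP/P ≈ -0.0673245 + 0.0029453625 = -0.0643791375
New price ≈ 99.24 × (1 - 0.0643791375) = 92.8510143945.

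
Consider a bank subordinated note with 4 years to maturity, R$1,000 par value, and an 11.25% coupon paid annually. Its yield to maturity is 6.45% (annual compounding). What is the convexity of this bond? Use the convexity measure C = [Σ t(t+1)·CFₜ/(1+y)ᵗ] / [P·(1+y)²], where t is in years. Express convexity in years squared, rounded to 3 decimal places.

14.590

With y = 0.0645:
  t   CF        PV=CF/(1+0.0645)^t    t·PV        t(t+1)·PV
  1       112.50       105.6834       105.6834         211.3668
  2       112.50        99.2799       198.5597         595.6792
  3       112.50        93.2643       279.7930       1,119.1718
  4     1,112.50       866.3978     3,465.5913      17,327.9566
  Σ                  1,164.6254     4,049.6274      19,254.1745
P = 1,164.6254.
Convexity = Σ t(t+1)·PV / [P·(1+y)²] = 19,254.1745 / (1,164.6254 × 1.133160) = 14.58973.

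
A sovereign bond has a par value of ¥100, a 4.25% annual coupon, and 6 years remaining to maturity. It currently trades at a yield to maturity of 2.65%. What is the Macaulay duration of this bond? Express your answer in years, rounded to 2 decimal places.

5.45 years

Periodic yield y = 0.0265. Discount each cash flow and weight by its year:
  t   CF        PV=CF/(1+0.0265)^t    t·PV
  1         4.25         4.1403         4.1403
  2         4.25         4.0334         8.0668
  3         4.25         3.9293        11.7878
  4         4.25         3.8278        15.3113
  5         4.25         3.7290        18.6451
  6       104.25        89.1092       534.6549
  Σ                    108.7690       592.6063
Price P = Σ PV = 108.7690.
Macaulay duration = Σ(t·PV) / P = 592.6063 / 108.7690 = 5.44830 years.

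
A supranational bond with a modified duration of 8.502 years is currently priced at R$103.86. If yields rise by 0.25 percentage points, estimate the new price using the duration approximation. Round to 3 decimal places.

Duration approximation: ΔP/P ≈ -D_mod · Δy = -8.502 × (+0.0025) = -0.021255.
New price ≈ 103.86 × (1 - 0.021255) = 101.6524557.

R$101.652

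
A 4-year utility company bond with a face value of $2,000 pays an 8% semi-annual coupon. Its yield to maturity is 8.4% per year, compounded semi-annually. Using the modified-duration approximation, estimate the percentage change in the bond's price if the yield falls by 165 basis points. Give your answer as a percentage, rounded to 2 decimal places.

Periodic yield y = 0.042. Modified duration first:
  t   CF        PV=CF/(1+0.042)^t    t·PV
  1        80.00        76.7754        76.7754
  2        80.00        73.6808       147.3617
  3        80.00        70.7110       212.1329
  4        80.00        67.8608       271.4433
  5        80.00        65.1255       325.6277
  6        80.00        62.5005       375.0032
  7        80.00        59.9813       419.8692
  8     2,080.00     1,496.6546    11,973.2368
  Σ                  1,973.2900    13,801.4501
P = 1,973.2900; D_Mac = 6.99413 half-year periods = 3.49707 yrs; D_mod = 3.49707/(1+0.042) = 3.35611 yrs.
ΔP/P ≈ -D_mod · Δy = -3.35611 × (-0.0165) = +0.055376 = +5.5376%.

+5.54%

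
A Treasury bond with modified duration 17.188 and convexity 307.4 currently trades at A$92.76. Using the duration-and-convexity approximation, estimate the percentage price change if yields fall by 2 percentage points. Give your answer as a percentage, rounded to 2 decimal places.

+40.52%

Duration effect: -D_mod·Δy = -17.188 × (-0.02) = +0.343760
Convexity effect: ½·C·(Δy)² = 0.5 × 307.4 × (-0.02)² = +0.0614800
ΔP/P ≈ +0.343760 + 0.0614800 = +0.405240
= +40.5240%.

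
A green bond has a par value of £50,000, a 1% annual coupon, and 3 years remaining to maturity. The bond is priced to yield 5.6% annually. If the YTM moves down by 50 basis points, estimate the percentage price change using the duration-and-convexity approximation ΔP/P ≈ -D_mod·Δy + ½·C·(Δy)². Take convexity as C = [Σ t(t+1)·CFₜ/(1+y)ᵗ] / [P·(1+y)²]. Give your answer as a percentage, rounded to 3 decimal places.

With y = 0.056:
  t   CF        PV=CF/(1+0.056)^t    t·PV        t(t+1)·PV
  1       500.00       473.4848       473.4848         946.9697
  2       500.00       448.3758       896.7516       2,690.2548
  3    50,500.00    42,884.4282   128,653.2845     514,613.1381
  Σ                 43,806.2888   130,023.5210     518,250.3626
P = 43,806.2888; D_Mac = 2.96815 yrs; D_mod = 2.81075 yrs; C = 10.60902.
Duration effect: -2.81075 × (-0.005) = +0.014054
Convexity effect: 0.5 × 10.60902 × (-0.005)² = +0.0001326
ΔP/P ≈ +0.014054 + 0.0001326 = +0.014186 = +1.4186%.

+1.419%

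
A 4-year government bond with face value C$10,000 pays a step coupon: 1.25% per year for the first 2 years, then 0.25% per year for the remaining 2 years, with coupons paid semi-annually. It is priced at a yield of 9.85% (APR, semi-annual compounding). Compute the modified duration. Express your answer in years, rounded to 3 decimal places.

Periodic yield y = 0.04925. First find Macaulay duration:
  t   CF        PV=CF/(1+0.04925)^t    t·PV
  1        62.50        59.5664        59.5664
  2        62.50        56.7704       113.5408
  3        62.50        54.1057       162.3171
  4        62.50        51.5661       206.2643
  5        12.50         9.8291        49.1457
  6        12.50         9.3678        56.2066
  7        12.50         8.9281        62.4964
  8    10,012.50     6,815.7038    54,525.6301
  Σ                  7,065.8373    55,235.1674
P = 7,065.8373; Macaulay duration = 55,235.1674 / 7,065.8373 = 7.81721 half-year periods = 3.90861 years.
Modified duration = D_Mac / (1 + y) = 3.90861 / 1.04925 = 3.72514 years.

3.725 years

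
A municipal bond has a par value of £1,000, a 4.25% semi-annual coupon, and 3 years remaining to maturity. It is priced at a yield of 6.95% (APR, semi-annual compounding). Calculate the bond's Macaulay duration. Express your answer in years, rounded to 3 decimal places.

2.841 years

Periodic yield y = 0.03475. Discount each cash flow and weight by its period:
  t   CF        PV=CF/(1+0.03475)^t    t·PV
  1        21.25        20.5364        20.5364
  2        21.25        19.8467        39.6934
  3        21.25        19.1802        57.5405
  4        21.25        18.5361        74.1442
  5        21.25        17.9136        89.5678
  6     1,021.25       831.9926     4,991.9555
  Σ                    928.0054     5,273.4378
Price P = Σ PV = 928.0054.
Macaulay duration = Σ(t·PV) / P = 5,273.4378 / 928.0054 = 5.68255 half-year periods.
In years: 5.68255 / 2 = 2.84128 years.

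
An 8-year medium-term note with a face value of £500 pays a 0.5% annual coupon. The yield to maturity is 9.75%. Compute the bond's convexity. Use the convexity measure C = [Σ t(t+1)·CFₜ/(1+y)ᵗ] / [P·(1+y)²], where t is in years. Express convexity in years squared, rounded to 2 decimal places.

57.69

With y = 0.0975:
  t   CF        PV=CF/(1+0.0975)^t    t·PV        t(t+1)·PV
  1         2.50         2.2779         2.2779           4.5558
  2         2.50         2.0755         4.1511          12.4532
  3         2.50         1.8912         5.6735          22.6938
  4         2.50         1.7231         6.8926          34.4629
  5         2.50         1.5701         7.8503          47.1019
  6         2.50         1.4306         8.5835          60.0845
  7         2.50         1.3035         9.1244          72.9955
  8       502.50       238.7261     1,909.8085      17,188.2765
  Σ                    250.9979     1,954.3618      17,442.6242
P = 250.9979.
Convexity = Σ t(t+1)·PV / [P·(1+y)²] = 17,442.6242 / (250.9979 × 1.204506) = 57.69426.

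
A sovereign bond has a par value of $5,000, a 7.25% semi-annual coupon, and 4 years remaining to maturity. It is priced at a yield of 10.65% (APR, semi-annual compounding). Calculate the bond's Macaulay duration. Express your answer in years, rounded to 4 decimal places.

Periodic yield y = 0.05325. Discount each cash flow and weight by its period:
  t   CF        PV=CF/(1+0.05325)^t    t·PV
  1       181.25       172.0864       172.0864
  2       181.25       163.3861       326.7722
  3       181.25       155.1256       465.3769
  4       181.25       147.2828       589.1314
  5       181.25       139.8365       699.1827
  6       181.25       132.7667       796.6003
  7       181.25       126.0543       882.3803
  8     5,181.25     3,421.2342    27,369.8736
  Σ                  4,457.7728    31,301.4038
Price P = Σ PV = 4,457.7728.
Macaulay duration = Σ(t·PV) / P = 31,301.4038 / 4,457.7728 = 7.02176 half-year periods.
In years: 7.02176 / 2 = 3.51088 years.

3.5109 years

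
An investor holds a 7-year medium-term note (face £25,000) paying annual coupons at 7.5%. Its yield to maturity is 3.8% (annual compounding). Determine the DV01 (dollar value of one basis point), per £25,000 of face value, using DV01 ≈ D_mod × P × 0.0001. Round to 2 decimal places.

Periodic yield y = 0.038.
  t   CF        PV=CF/(1+0.038)^t    t·PV
  1     1,875.00     1,806.3584     1,806.3584
  2     1,875.00     1,740.2297     3,480.4593
  3     1,875.00     1,676.5218     5,029.5655
  4     1,875.00     1,615.1463     6,460.5851
  5     1,875.00     1,556.0176     7,780.0880
  6     1,875.00     1,499.0536     8,994.3214
  7    26,875.00    20,699.8405   144,898.8833
  Σ                 30,593.1678   178,450.2609
P = 30,593.1678; D_Mac = 5.83301 yrs; D_mod = 5.61947 yrs.
DV01 ≈ 5.61947 × 30,593.1678 × 0.0001 = 17.191740.

£17.19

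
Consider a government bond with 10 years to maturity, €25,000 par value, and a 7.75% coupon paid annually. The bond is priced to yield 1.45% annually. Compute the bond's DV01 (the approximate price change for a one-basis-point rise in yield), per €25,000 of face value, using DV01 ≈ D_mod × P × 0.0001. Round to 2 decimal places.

Periodic yield y = 0.0145.
  t   CF        PV=CF/(1+0.0145)^t    t·PV
  1     1,937.50     1,909.8078     1,909.8078
  2     1,937.50     1,882.5114     3,765.0227
  3     1,937.50     1,855.6051     5,566.8153
  4     1,937.50     1,829.0834     7,316.3336
  5     1,937.50     1,802.9407     9,014.7037
  6     1,937.50     1,777.1718    10,663.0305
  7     1,937.50     1,751.7711    12,262.3975
  8     1,937.50     1,726.7334    13,813.8675
  9     1,937.50     1,702.0537    15,318.4830
  10   26,937.50    23,325.8122   233,258.1215
  Σ                 39,563.4905   312,888.5832
P = 39,563.4905; D_Mac = 7.90852 yrs; D_mod = 7.79548 yrs.
DV01 ≈ 7.79548 × 39,563.4905 × 0.0001 = 30.841654.

€30.84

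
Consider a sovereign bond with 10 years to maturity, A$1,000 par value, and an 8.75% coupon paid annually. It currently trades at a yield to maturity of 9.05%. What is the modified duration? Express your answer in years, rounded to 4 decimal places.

Periodic yield y = 0.0905. First find Macaulay duration:
  t   CF        PV=CF/(1+0.0905)^t    t·PV
  1        87.50        80.2384        80.2384
  2        87.50        73.5795       147.1590
  3        87.50        67.4732       202.4195
  4        87.50        61.8736       247.4944
  5        87.50        56.7387       283.6937
  6        87.50        52.0300       312.1801
  7        87.50        47.7121       333.9846
  8        87.50        43.7525       350.0199
  9        87.50        40.1215       361.0934
  10    1,087.50       457.2698     4,572.6985
  Σ                    980.7893     6,890.9814
P = 980.7893; Macaulay duration = 6,890.9814 / 980.7893 = 7.02595 years.
Modified duration = D_Mac / (1 + y) = 7.02595 / 1.0905 = 6.44287 years.

6.4429 years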